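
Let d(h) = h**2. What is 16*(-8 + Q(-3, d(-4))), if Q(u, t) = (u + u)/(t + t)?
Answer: -131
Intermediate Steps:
Q(u, t) = u/t (Q(u, t) = (2*u)/((2*t)) = (2*u)*(1/(2*t)) = u/t)
16*(-8 + Q(-3, d(-4))) = 16*(-8 - 3/((-4)**2)) = 16*(-8 - 3/16) = 16*(-131/16) = -131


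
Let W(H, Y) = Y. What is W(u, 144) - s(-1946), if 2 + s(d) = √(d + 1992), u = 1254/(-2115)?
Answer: 146 - √46 ≈ 139.22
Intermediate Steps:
u = -418/705 (u = 1254*(-1/2115) = -418/705 ≈ -0.59291)
s(d) = -2 + √(1992 + d) (s(d) = -2 + √(d + 1992) = -2 + √(1992 + d))
W(u, 144) - s(-1946) = 144 - (-2 + √(1992 - 1946)) = 144 - (-2 + √46) = 144 + (2 - √46) = 146 - √46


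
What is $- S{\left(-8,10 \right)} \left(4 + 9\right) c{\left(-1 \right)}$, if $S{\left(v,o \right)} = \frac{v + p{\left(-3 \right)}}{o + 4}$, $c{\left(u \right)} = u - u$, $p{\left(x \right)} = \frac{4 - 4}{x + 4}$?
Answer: $0$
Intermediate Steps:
$p{\left(x \right)} = 0$ ($p{\left(x \right)} = \frac{0}{4 + x} = 0$)
$c{\left(u \right)} = 0$
$S{\left(v,o \right)} = \frac{v}{4 + o}$ ($S{\left(v,o \right)} = \frac{v + 0}{o + 4} = \frac{v}{4 + o}$)
$- S{\left(-8,10 \right)} \left(4 + 9\right) c{\left(-1 \right)} = - - \frac{8}{4 + 10} \left(4 + 9\right) 0 = - - \frac{8}{14} \cdot 13 \cdot 0 = - \left(-8\right) \frac{1}{14} \cdot 0 = - \frac{\left(-4\right) 0}{7} = \left(-1\right) 0 = 0$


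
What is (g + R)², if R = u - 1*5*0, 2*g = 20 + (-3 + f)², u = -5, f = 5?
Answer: 49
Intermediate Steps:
g = 12 (g = (20 + (-3 + 5)²)/2 = (20 + 2²)/2 = (20 + 4)/2 = (½)*24 = 12)
R = -5 (R = -5 - 1*5*0 = -5 - 5*0 = -5 + 0 = -5)
(g + R)² = (12 - 5)² = 7² = 49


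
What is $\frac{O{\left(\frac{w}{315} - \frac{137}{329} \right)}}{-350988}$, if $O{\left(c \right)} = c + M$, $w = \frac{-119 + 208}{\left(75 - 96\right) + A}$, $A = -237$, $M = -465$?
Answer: $\frac{1777750603}{1340665353720} \approx 0.001326$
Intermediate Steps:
$w = - \frac{89}{258}$ ($w = \frac{-119 + 208}{\left(75 - 96\right) - 237} = \frac{89}{-21 - 237} = \frac{89}{-258} = 89 \left(- \frac{1}{258}\right) = - \frac{89}{258} \approx -0.34496$)
$O{\left(c \right)} = -465 + c$ ($O{\left(c \right)} = c - 465 = -465 + c$)
$\frac{O{\left(\frac{w}{315} - \frac{137}{329} \right)}}{-350988} = \frac{-465 - \left(\frac{89}{81270} + \frac{137}{329}\right)}{-350988} = \left(-465 - \frac{1594753}{3819690}\right) \left(- \frac{1}{350988}\right) = \left(- \frac{1777750603}{3819690}\right) \left(- \frac{1}{350988}\right) = \frac{1777750603}{1340665353720}$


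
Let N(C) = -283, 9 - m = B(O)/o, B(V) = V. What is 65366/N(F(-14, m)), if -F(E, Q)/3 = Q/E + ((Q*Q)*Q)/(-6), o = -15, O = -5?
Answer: -65366/283 ≈ -230.98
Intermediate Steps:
m = 26/3 (m = 9 - (-5)/(-15) = 9 - (-5)*(-1)/15 = 9 - 1*⅓ = 9 - ⅓ = 26/3 ≈ 8.6667)
F(E, Q) = Q³/2 - 3*Q/E (F(E, Q) = -3*(Q/E + ((Q*Q)*Q)/(-6)) = -3*(Q/E + (Q²*Q)*(-⅙)) = -3*(Q/E + Q³*(-⅙)) = -3*(Q/E - Q³/6) = -3*(-Q³/6 + Q/E) = Q³/2 - 3*Q/E)
65366/N(F(-14, m)) = 65366/(-283) = 65366*(-1/283) = -65366/283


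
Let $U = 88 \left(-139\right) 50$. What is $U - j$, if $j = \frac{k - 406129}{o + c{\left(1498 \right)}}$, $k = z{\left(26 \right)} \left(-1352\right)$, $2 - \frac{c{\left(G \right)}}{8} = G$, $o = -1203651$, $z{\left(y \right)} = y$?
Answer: $- \frac{743473021681}{1215619} \approx -6.116 \cdot 10^{5}$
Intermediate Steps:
$c{\left(G \right)} = 16 - 8 G$
$U = -611600$ ($U = \left(-12232\right) 50 = -611600$)
$k = -35152$ ($k = 26 \left(-1352\right) = -35152$)
$j = \frac{441281}{1215619}$ ($j = \frac{-35152 - 406129}{-1203651 + \left(16 - 11984\right)} = - \frac{441281}{-1203651 + \left(16 - 11984\right)} = - \frac{441281}{-1203651 - 11968} = - \frac{441281}{-1215619} = \left(-441281\right) \left(- \frac{1}{1215619}\right) = \frac{441281}{1215619} \approx 0.36301$)
$U - j = -611600 - \frac{441281}{1215619} = - \frac{743473021681}{1215619}$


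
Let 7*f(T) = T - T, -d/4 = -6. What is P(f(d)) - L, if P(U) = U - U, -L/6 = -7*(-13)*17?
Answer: 9282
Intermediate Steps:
d = 24 (d = -4*(-6) = 24)
f(T) = 0 (f(T) = (T - T)/7 = (⅐)*0 = 0)
L = -9282 (L = -6*(-7*(-13))*17 = -546*17 = -6*1547 = -9282)
P(U) = 0
P(f(d)) - L = 0 - 1*(-9282) = 0 + 9282 = 9282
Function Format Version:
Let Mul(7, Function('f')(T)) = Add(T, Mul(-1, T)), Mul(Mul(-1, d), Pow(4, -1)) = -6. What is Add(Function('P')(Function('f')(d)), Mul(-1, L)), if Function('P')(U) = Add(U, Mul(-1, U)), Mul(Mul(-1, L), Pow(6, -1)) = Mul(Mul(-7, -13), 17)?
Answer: 9282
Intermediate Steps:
d = 24 (d = Mul(-4, -6) = 24)
Function('f')(T) = 0 (Function('f')(T) = Mul(Rational(1, 7), Add(T, Mul(-1, T))) = Mul(Rational(1, 7), 0) = 0)
L = -9282 (L = Mul(-6, Mul(Mul(-7, -13), 17)) = Mul(-6, Mul(91, 17)) = Mul(-6, 1547) = -9282)
Function('P')(U) = 0
Add(Function('P')(Function('f')(d)), Mul(-1, L)) = Add(0, Mul(-1, -9282)) = Add(0, 9282) = 9282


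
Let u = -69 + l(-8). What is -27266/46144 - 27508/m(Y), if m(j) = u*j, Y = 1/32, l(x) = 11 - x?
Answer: 10154292391/576800 ≈ 17605.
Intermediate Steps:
u = -50 (u = -69 + (11 - 1*(-8)) = -69 + (11 + 8) = -69 + 19 = -50)
Y = 1/32 ≈ 0.031250
m(j) = -50*j
-27266/46144 - 27508/m(Y) = -27266/46144 - 27508/((-50*1/32)) = -27266*1/46144 - 27508/(-25/16) = -13633/23072 - 27508*(-16/25) = -13633/23072 + 440128/25 = 10154292391/576800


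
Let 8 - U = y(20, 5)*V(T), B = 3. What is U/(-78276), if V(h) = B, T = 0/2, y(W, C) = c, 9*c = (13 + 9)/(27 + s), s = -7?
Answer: -229/2348280 ≈ -9.7518e-5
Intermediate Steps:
c = 11/90 (c = ((13 + 9)/(27 - 7))/9 = (22/20)/9 = (22*(1/20))/9 = (1/9)*(11/10) = 11/90 ≈ 0.12222)
y(W, C) = 11/90
T = 0 (T = 0*(1/2) = 0)
V(h) = 3
U = 229/30 (U = 8 - 11*3/90 = 8 - 1*11/30 = 8 - 11/30 = 229/30 ≈ 7.6333)
U/(-78276) = (229/30)/(-78276) = (229/30)*(-1/78276) = -229/2348280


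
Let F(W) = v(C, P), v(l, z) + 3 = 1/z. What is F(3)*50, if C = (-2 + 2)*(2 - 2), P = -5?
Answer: -160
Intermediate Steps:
C = 0 (C = 0*0 = 0)
v(l, z) = -3 + 1/z
F(W) = -16/5 (F(W) = -3 + 1/(-5) = -3 - ⅕ = -16/5)
F(3)*50 = -16/5*50 = -160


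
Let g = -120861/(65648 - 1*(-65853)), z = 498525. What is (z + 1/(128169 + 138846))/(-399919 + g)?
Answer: -4376144616711719/3510570986449800 ≈ -1.2466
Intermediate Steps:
g = -120861/131501 (g = -120861/(65648 + 65853) = -120861/131501 ≈ -0.91909)
(z + 1/(128169 + 138846))/(-399919 + g) = (498525 + 1/(128169 + 138846))/(-399919 - 120861/131501) = (498525 + 1/267015)/(-52589869280/131501) = (498525 + 1/267015)*(-131501/52589869280) = (133113652876/267015)*(-131501/52589869280) = -4376144616711719/3510570986449800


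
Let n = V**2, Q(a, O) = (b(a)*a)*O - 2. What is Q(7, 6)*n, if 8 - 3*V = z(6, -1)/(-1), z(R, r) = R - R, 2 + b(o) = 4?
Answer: 5248/9 ≈ 583.11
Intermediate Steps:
b(o) = 2 (b(o) = -2 + 4 = 2)
z(R, r) = 0
Q(a, O) = -2 + 2*O*a (Q(a, O) = (2*a)*O - 2 = 2*O*a - 2 = -2 + 2*O*a)
V = 8/3 (V = 8/3 - 0/(-1) = 8/3 - 0*(-1) = 8/3 - 1/3*0 = 8/3 + 0 = 8/3 ≈ 2.6667)
n = 64/9 (n = (8/3)**2 = 64/9 ≈ 7.1111)
Q(7, 6)*n = (-2 + 2*6*7)*(64/9) = (-2 + 84)*(64/9) = 82*(64/9) = 5248/9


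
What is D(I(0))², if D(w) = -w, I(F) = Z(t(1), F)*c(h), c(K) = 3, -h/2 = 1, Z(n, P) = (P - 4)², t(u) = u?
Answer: 2304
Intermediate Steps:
Z(n, P) = (-4 + P)²
h = -2 (h = -2*1 = -2)
I(F) = 3*(-4 + F)² (I(F) = (-4 + F)²*3 = 3*(-4 + F)²)
D(I(0))² = (-3*(-4 + 0)²)² = (-3*(-4)²)² = (-3*16)² = (-1*48)² = (-48)² = 2304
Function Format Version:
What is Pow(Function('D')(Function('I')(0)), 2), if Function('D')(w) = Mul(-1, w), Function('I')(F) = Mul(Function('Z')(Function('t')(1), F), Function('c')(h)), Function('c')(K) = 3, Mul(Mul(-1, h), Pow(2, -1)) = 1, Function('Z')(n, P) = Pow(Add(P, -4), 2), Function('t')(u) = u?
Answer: 2304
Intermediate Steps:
Function('Z')(n, P) = Pow(Add(-4, P), 2)
h = -2 (h = Mul(-2, 1) = -2)
Function('I')(F) = Mul(3, Pow(Add(-4, F), 2)) (Function('I')(F) = Mul(Pow(Add(-4, F), 2), 3) = Mul(3, Pow(Add(-4, F), 2)))
Pow(Function('D')(Function('I')(0)), 2) = Pow(Mul(-1, Mul(3, Pow(Add(-4, 0), 2))), 2) = Pow(Mul(-1, Mul(3, Pow(-4, 2))), 2) = Pow(Mul(-1, Mul(3, 16)), 2) = Pow(Mul(-1, 48), 2) = Pow(-48, 2) = 2304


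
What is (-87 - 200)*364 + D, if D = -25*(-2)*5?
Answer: -104218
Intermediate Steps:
D = 250 (D = -5*(-10)*5 = 50*5 = 250)
(-87 - 200)*364 + D = (-87 - 200)*364 + 250 = -287*364 + 250 = -104468 + 250 = -104218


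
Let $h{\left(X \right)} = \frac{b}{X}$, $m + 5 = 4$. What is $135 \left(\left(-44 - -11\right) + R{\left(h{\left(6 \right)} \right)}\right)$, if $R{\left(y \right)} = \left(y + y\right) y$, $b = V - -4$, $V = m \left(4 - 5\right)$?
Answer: $- \frac{8535}{2} \approx -4267.5$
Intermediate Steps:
$m = -1$ ($m = -5 + 4 = -1$)
$V = 1$ ($V = - (4 - 5) = \left(-1\right) \left(-1\right) = 1$)
$b = 5$ ($b = 1 - -4 = 1 + 4 = 5$)
$h{\left(X \right)} = \frac{5}{X}$
$R{\left(y \right)} = 2 y^{2}$ ($R{\left(y \right)} = 2 y y = 2 y^{2}$)
$135 \left(\left(-44 - -11\right) + R{\left(h{\left(6 \right)} \right)}\right) = 135 \left(\left(-44 - -11\right) + 2 \left(\frac{5}{6}\right)^{2}\right) = 135 \left(\left(-44 + 11\right) + 2 \left(5 \cdot \frac{1}{6}\right)^{2}\right) = 135 \left(-33 + 2 \left(\frac{5}{6}\right)^{2}\right) = 135 \left(-33 + 2 \cdot \frac{25}{36}\right) = 135 \left(-33 + \frac{25}{18}\right) = 135 \left(- \frac{569}{18}\right) = - \frac{8535}{2}$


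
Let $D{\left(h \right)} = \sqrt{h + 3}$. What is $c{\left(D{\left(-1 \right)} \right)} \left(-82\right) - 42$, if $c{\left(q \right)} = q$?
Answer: $-42 - 82 \sqrt{2} \approx -157.97$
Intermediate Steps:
$D{\left(h \right)} = \sqrt{3 + h}$
$c{\left(D{\left(-1 \right)} \right)} \left(-82\right) - 42 = \sqrt{3 - 1} \left(-82\right) - 42 = \sqrt{2} \left(-82\right) - 42 = - 82 \sqrt{2} - 42 = -42 - 82 \sqrt{2}$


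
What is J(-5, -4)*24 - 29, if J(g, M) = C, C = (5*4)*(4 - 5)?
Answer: -509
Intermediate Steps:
C = -20 (C = 20*(-1) = -20)
J(g, M) = -20
J(-5, -4)*24 - 29 = -20*24 - 29 = -480 - 29 = -509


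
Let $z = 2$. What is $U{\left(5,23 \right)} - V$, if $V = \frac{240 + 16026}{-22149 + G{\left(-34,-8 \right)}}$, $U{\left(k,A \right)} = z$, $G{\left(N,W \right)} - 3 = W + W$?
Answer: $\frac{30295}{11081} \approx 2.734$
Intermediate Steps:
$G{\left(N,W \right)} = 3 + 2 W$ ($G{\left(N,W \right)} = 3 + \left(W + W\right) = 3 + 2 W$)
$U{\left(k,A \right)} = 2$
$V = - \frac{8133}{11081}$ ($V = \frac{240 + 16026}{-22149 + \left(3 + 2 \left(-8\right)\right)} = \frac{16266}{-22149 + \left(3 - 16\right)} = \frac{16266}{-22149 - 13} = \frac{16266}{-22162} = 16266 \left(- \frac{1}{22162}\right) = - \frac{8133}{11081} \approx -0.73396$)
$U{\left(5,23 \right)} - V = 2 - - \frac{8133}{11081} = 2 + \frac{8133}{11081} = \frac{30295}{11081}$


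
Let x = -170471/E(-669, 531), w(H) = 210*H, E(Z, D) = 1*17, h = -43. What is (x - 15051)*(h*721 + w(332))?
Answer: -16506528346/17 ≈ -9.7097e+8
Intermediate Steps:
E(Z, D) = 17
x = -170471/17 ≈ -10028.
(x - 15051)*(h*721 + w(332)) = (-170471/17 - 15051)*(-43*721 + 210*332) = -426338*(-31003 + 69720)/17 = -426338/17*38717 = -16506528346/17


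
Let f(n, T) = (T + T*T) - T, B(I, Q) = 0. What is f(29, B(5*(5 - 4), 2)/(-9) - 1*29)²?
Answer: 707281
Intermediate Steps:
f(n, T) = T² (f(n, T) = (T + T²) - T = T²)
f(29, B(5*(5 - 4), 2)/(-9) - 1*29)² = ((0/(-9) - 1*29)²)² = ((0*(-⅑) - 29)²)² = ((0 - 29)²)² = ((-29)²)² = 841² = 707281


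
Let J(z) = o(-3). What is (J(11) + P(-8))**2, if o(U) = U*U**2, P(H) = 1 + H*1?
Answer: 1156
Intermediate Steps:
P(H) = 1 + H
o(U) = U**3
J(z) = -27 (J(z) = (-3)**3 = -27)
(J(11) + P(-8))**2 = (-27 + (1 - 8))**2 = (-27 - 7)**2 = (-34)**2 = 1156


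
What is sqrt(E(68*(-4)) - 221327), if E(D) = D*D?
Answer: 7*I*sqrt(3007) ≈ 383.85*I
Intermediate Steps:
E(D) = D**2
sqrt(E(68*(-4)) - 221327) = sqrt((68*(-4))**2 - 221327) = sqrt((-272)**2 - 221327) = sqrt(73984 - 221327) = sqrt(-147343) = 7*I*sqrt(3007)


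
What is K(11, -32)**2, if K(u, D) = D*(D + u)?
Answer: 451584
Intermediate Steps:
K(11, -32)**2 = (-32*(-32 + 11))**2 = (-32*(-21))**2 = 672**2 = 451584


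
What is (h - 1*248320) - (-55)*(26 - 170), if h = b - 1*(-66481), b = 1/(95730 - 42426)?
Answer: -10114913735/53304 ≈ -1.8976e+5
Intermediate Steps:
b = 1/53304 ≈ 1.8760e-5
h = 3543703225/53304 (h = 1/53304 - 1*(-66481) = 1/53304 + 66481 = 3543703225/53304 ≈ 66481.)
(h - 1*248320) - (-55)*(26 - 170) = (3543703225/53304 - 1*248320) - (-55)*(26 - 170) = (3543703225/53304 - 248320) - (-55)*(-144) = -9692746055/53304 - 1*7920 = -9692746055/53304 - 7920 = -10114913735/53304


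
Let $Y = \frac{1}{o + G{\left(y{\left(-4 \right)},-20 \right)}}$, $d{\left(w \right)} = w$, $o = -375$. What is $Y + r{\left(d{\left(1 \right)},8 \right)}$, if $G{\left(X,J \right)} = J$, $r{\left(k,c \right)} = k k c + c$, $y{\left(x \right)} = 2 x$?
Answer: $\frac{6319}{395} \approx 15.997$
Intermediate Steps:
$r{\left(k,c \right)} = c + c k^{2}$ ($r{\left(k,c \right)} = k^{2} c + c = c k^{2} + c = c + c k^{2}$)
$Y = - \frac{1}{395}$ ($Y = \frac{1}{-375 - 20} = \frac{1}{-395} = - \frac{1}{395} \approx -0.0025316$)
$Y + r{\left(d{\left(1 \right)},8 \right)} = - \frac{1}{395} + 8 \left(1 + 1^{2}\right) = - \frac{1}{395} + 8 \left(1 + 1\right) = - \frac{1}{395} + 8 \cdot 2 = - \frac{1}{395} + 16 = \frac{6319}{395}$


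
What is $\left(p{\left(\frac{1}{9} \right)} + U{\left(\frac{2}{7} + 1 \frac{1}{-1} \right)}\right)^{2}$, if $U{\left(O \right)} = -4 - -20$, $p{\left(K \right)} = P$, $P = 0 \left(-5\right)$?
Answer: $256$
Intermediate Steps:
$P = 0$
$p{\left(K \right)} = 0$
$U{\left(O \right)} = 16$ ($U{\left(O \right)} = -4 + 20 = 16$)
$\left(p{\left(\frac{1}{9} \right)} + U{\left(\frac{2}{7} + 1 \frac{1}{-1} \right)}\right)^{2} = \left(0 + 16\right)^{2} = 16^{2} = 256$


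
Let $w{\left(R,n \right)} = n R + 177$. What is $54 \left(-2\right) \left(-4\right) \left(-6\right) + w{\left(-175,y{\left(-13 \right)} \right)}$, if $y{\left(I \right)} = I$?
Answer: $-140$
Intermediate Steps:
$w{\left(R,n \right)} = 177 + R n$ ($w{\left(R,n \right)} = R n + 177 = 177 + R n$)
$54 \left(-2\right) \left(-4\right) \left(-6\right) + w{\left(-175,y{\left(-13 \right)} \right)} = 54 \left(-2\right) \left(-4\right) \left(-6\right) + \left(177 - -2275\right) = 54 \cdot 8 \left(-6\right) + \left(177 + 2275\right) = 54 \left(-48\right) + 2452 = -2592 + 2452 = -140$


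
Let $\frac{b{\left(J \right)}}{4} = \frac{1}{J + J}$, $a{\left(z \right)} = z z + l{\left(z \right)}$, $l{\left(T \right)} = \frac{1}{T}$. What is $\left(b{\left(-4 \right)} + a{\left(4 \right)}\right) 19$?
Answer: $\frac{1197}{4} \approx 299.25$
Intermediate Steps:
$a{\left(z \right)} = \frac{1}{z} + z^{2}$ ($a{\left(z \right)} = z z + \frac{1}{z} = z^{2} + \frac{1}{z} = \frac{1}{z} + z^{2}$)
$b{\left(J \right)} = \frac{2}{J}$ ($b{\left(J \right)} = \frac{4}{J + J} = \frac{4}{2 J} = 4 \frac{1}{2 J} = \frac{2}{J}$)
$\left(b{\left(-4 \right)} + a{\left(4 \right)}\right) 19 = \left(\frac{2}{-4} + \frac{1 + 4^{3}}{4}\right) 19 = \left(2 \left(- \frac{1}{4}\right) + \frac{1 + 64}{4}\right) 19 = \left(- \frac{1}{2} + \frac{1}{4} \cdot 65\right) 19 = \left(- \frac{1}{2} + \frac{65}{4}\right) 19 = \frac{63}{4} \cdot 19 = \frac{1197}{4}$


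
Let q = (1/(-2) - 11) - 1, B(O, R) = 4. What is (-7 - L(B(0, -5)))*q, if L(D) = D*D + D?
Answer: 675/2 ≈ 337.50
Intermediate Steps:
L(D) = D + D² (L(D) = D² + D = D + D²)
q = -25/2 (q = (-½ - 11) - 1 = -23/2 - 1 = -25/2 ≈ -12.500)
(-7 - L(B(0, -5)))*q = (-7 - 4*(1 + 4))*(-25/2) = (-7 - 4*5)*(-25/2) = (-7 - 1*20)*(-25/2) = (-7 - 20)*(-25/2) = -27*(-25/2) = 675/2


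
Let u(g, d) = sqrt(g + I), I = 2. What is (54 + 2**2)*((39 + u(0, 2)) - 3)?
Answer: 2088 + 58*sqrt(2) ≈ 2170.0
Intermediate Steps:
u(g, d) = sqrt(2 + g) (u(g, d) = sqrt(g + 2) = sqrt(2 + g))
(54 + 2**2)*((39 + u(0, 2)) - 3) = (54 + 2**2)*((39 + sqrt(2 + 0)) - 3) = (54 + 4)*((39 + sqrt(2)) - 3) = 58*(36 + sqrt(2)) = 2088 + 58*sqrt(2)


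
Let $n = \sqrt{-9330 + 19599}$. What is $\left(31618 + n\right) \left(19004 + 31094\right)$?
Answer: $1583998564 + 150294 \sqrt{1141} \approx 1.5891 \cdot 10^{9}$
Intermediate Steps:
$n = 3 \sqrt{1141}$ ($n = \sqrt{10269} = 3 \sqrt{1141} \approx 101.34$)
$\left(31618 + n\right) \left(19004 + 31094\right) = \left(31618 + 3 \sqrt{1141}\right) \left(19004 + 31094\right) = \left(31618 + 3 \sqrt{1141}\right) 50098 = 1583998564 + 150294 \sqrt{1141}$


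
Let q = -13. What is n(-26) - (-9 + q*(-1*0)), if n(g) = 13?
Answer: 22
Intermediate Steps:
n(-26) - (-9 + q*(-1*0)) = 13 - (-9 - (-13)*0) = 13 - (-9 - 13*0) = 13 - (-9 + 0) = 13 - 1*(-9) = 13 + 9 = 22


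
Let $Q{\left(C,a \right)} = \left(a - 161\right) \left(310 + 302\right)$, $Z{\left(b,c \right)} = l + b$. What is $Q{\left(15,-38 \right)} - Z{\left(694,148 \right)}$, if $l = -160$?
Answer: $-122322$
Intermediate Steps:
$Z{\left(b,c \right)} = -160 + b$
$Q{\left(C,a \right)} = -98532 + 612 a$ ($Q{\left(C,a \right)} = \left(-161 + a\right) 612 = -98532 + 612 a$)
$Q{\left(15,-38 \right)} - Z{\left(694,148 \right)} = \left(-98532 + 612 \left(-38\right)\right) - \left(-160 + 694\right) = \left(-98532 - 23256\right) - 534 = -121788 - 534 = -122322$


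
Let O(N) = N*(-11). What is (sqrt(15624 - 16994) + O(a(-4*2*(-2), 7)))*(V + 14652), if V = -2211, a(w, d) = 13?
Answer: -1779063 + 12441*I*sqrt(1370) ≈ -1.7791e+6 + 4.6049e+5*I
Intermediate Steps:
O(N) = -11*N
(sqrt(15624 - 16994) + O(a(-4*2*(-2), 7)))*(V + 14652) = (sqrt(15624 - 16994) - 11*13)*(-2211 + 14652) = (sqrt(-1370) - 143)*12441 = (I*sqrt(1370) - 143)*12441 = (-143 + I*sqrt(1370))*12441 = -1779063 + 12441*I*sqrt(1370)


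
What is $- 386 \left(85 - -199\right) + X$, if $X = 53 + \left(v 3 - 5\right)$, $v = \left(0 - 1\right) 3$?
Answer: $-109585$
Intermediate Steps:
$v = -3$ ($v = \left(-1\right) 3 = -3$)
$X = 39$ ($X = 53 - 14 = 39$)
$- 386 \left(85 - -199\right) + X = - 386 \left(85 - -199\right) + 39 = - 386 \left(85 + 199\right) + 39 = \left(-386\right) 284 + 39 = -109624 + 39 = -109585$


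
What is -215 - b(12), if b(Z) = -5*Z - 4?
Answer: -151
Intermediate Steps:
b(Z) = -4 - 5*Z
-215 - b(12) = -215 - (-4 - 5*12) = -215 - (-4 - 60) = -215 - 1*(-64) = -215 + 64 = -151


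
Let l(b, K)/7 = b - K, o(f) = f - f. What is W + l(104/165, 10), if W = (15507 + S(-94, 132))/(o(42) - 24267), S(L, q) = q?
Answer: -88399303/1334685 ≈ -66.232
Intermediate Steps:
o(f) = 0
W = -5213/8089 (W = (15507 + 132)/(0 - 24267) = 15639/(-24267) = 15639*(-1/24267) = -5213/8089 ≈ -0.64445)
l(b, K) = -7*K + 7*b (l(b, K) = 7*(b - K) = -7*K + 7*b)
W + l(104/165, 10) = -5213/8089 + (-7*10 + 7*(104/165)) = -5213/8089 + (-70 + 7*(104*(1/165))) = -5213/8089 + (-70 + 7*(104/165)) = -5213/8089 + (-70 + 728/165) = -5213/8089 - 10822/165 = -88399303/1334685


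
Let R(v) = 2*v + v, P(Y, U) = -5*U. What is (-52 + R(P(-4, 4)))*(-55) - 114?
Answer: 6046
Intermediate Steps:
R(v) = 3*v
(-52 + R(P(-4, 4)))*(-55) - 114 = (-52 + 3*(-5*4))*(-55) - 114 = (-52 + 3*(-20))*(-55) - 114 = (-52 - 60)*(-55) - 114 = -112*(-55) - 114 = 6160 - 114 = 6046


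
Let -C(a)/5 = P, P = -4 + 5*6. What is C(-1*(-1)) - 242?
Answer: -372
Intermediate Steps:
P = 26 (P = -4 + 30 = 26)
C(a) = -130 (C(a) = -5*26 = -130)
C(-1*(-1)) - 242 = -130 - 242 = -372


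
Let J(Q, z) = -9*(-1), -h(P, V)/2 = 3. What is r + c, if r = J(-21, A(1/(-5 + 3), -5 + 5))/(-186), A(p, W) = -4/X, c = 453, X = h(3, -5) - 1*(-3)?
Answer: 28083/62 ≈ 452.95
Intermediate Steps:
h(P, V) = -6 (h(P, V) = -2*3 = -6)
X = -3 (X = -6 - 1*(-3) = -6 + 3 = -3)
A(p, W) = 4/3 (A(p, W) = -4/(-3) = -4*(-⅓) = 4/3)
J(Q, z) = 9
r = -3/62 (r = 9/(-186) = 9*(-1/186) = -3/62 ≈ -0.048387)
r + c = -3/62 + 453 = 28083/62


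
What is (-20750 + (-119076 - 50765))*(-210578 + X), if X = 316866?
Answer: -20257536208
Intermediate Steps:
(-20750 + (-119076 - 50765))*(-210578 + X) = (-20750 + (-119076 - 50765))*(-210578 + 316866) = (-20750 - 169841)*106288 = -190591*106288 = -20257536208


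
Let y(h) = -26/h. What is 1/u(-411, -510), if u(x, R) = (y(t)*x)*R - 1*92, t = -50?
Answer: 5/544526 ≈ 9.1823e-6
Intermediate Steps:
u(x, R) = -92 + 13*R*x/25 (u(x, R) = ((-26/(-50))*x)*R - 1*92 = ((-26*(-1/50))*x)*R - 92 = (13*x/25)*R - 92 = 13*R*x/25 - 92 = -92 + 13*R*x/25)
1/u(-411, -510) = 1/(-92 + (13/25)*(-510)*(-411)) = 1/(-92 + 544986/5) = 1/(544526/5) = 5/544526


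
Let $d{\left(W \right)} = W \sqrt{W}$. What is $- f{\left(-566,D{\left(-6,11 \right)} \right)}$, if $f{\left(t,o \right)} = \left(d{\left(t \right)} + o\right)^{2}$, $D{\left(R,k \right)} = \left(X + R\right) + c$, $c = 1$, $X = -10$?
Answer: $181321271 - 16980 i \sqrt{566} \approx 1.8132 \cdot 10^{8} - 4.0397 \cdot 10^{5} i$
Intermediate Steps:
$D{\left(R,k \right)} = -9 + R$ ($D{\left(R,k \right)} = \left(-10 + R\right) + 1 = -9 + R$)
$d{\left(W \right)} = W^{\frac{3}{2}}$
$f{\left(t,o \right)} = \left(o + t^{\frac{3}{2}}\right)^{2}$ ($f{\left(t,o \right)} = \left(t^{\frac{3}{2}} + o\right)^{2} = \left(o + t^{\frac{3}{2}}\right)^{2}$)
$- f{\left(-566,D{\left(-6,11 \right)} \right)} = - \left(\left(-9 - 6\right) + \left(-566\right)^{\frac{3}{2}}\right)^{2} = - \left(-15 - 566 i \sqrt{566}\right)^{2}$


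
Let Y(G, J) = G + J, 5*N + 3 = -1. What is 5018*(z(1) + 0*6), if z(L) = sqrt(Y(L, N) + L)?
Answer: 5018*sqrt(30)/5 ≈ 5496.9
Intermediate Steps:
N = -4/5 (N = -3/5 + (1/5)*(-1) = -3/5 - 1/5 = -4/5 ≈ -0.80000)
z(L) = sqrt(-4/5 + 2*L) (z(L) = sqrt((L - 4/5) + L) = sqrt((-4/5 + L) + L) = sqrt(-4/5 + 2*L))
5018*(z(1) + 0*6) = 5018*(sqrt(-20 + 50*1)/5 + 0*6) = 5018*(sqrt(-20 + 50)/5 + 0) = 5018*(sqrt(30)/5 + 0) = 5018*(sqrt(30)/5) = 5018*sqrt(30)/5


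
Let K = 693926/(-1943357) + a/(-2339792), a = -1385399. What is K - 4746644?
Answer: -1660248618915603545/349773166288 ≈ -4.7466e+6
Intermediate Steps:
K = 82206333927/349773166288 (K = 693926/(-1943357) - 1385399/(-2339792) = 693926*(-1/1943357) - 1385399*(-1/2339792) = -693926/1943357 + 1385399/2339792 = 82206333927/349773166288 ≈ 0.23503)
K - 4746644 = 82206333927/349773166288 - 4746644 = -1660248618915603545/349773166288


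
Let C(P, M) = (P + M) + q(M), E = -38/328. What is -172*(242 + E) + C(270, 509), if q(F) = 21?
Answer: -1672967/41 ≈ -40804.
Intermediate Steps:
E = -19/164 (E = -38*1/328 = -19/164 ≈ -0.11585)
C(P, M) = 21 + M + P (C(P, M) = (P + M) + 21 = (M + P) + 21 = 21 + M + P)
-172*(242 + E) + C(270, 509) = -172*(242 - 19/164) + (21 + 509 + 270) = -172*39669/164 + 800 = -1705767/41 + 800 = -1672967/41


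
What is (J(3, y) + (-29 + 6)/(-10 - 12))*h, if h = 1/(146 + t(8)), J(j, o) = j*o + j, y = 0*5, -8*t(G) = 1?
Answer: 356/12837 ≈ 0.027732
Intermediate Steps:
t(G) = -⅛ (t(G) = -⅛*1 = -⅛)
y = 0
J(j, o) = j + j*o
h = 8/1167 (h = 1/(146 - ⅛) = 1/(1167/8) = 8/1167 ≈ 0.0068552)
(J(3, y) + (-29 + 6)/(-10 - 12))*h = (3*(1 + 0) + (-29 + 6)/(-10 - 12))*(8/1167) = (3*1 - 23/(-22))*(8/1167) = (3 - 23*(-1/22))*(8/1167) = (3 + 23/22)*(8/1167) = (89/22)*(8/1167) = 356/12837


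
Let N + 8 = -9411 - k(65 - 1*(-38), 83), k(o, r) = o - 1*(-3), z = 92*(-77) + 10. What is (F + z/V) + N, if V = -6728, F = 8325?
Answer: -4033263/3364 ≈ -1198.9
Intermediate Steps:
z = -7074 (z = -7084 + 10 = -7074)
k(o, r) = 3 + o (k(o, r) = o + 3 = 3 + o)
N = -9525 (N = -8 + (-9411 - (3 + (65 - 1*(-38)))) = -8 + (-9411 - (3 + (65 + 38))) = -8 + (-9411 - (3 + 103)) = -8 + (-9411 - 1*106) = -8 + (-9411 - 106) = -8 - 9517 = -9525)
(F + z/V) + N = (8325 - 7074/(-6728)) - 9525 = (8325 - 7074*(-1/6728)) - 9525 = (8325 + 3537/3364) - 9525 = 28008837/3364 - 9525 = -4033263/3364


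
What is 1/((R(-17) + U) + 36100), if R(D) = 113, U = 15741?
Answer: 1/51954 ≈ 1.9248e-5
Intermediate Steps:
1/((R(-17) + U) + 36100) = 1/((113 + 15741) + 36100) = 1/(15854 + 36100) = 1/51954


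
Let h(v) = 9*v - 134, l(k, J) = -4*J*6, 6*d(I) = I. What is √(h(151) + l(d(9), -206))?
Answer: √6169 ≈ 78.543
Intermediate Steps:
d(I) = I/6
l(k, J) = -24*J
h(v) = -134 + 9*v
√(h(151) + l(d(9), -206)) = √((-134 + 9*151) - 24*(-206)) = √((-134 + 1359) + 4944) = √(1225 + 4944) = √6169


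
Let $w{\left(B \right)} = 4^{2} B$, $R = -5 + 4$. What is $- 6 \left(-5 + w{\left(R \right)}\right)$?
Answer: $126$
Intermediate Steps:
$R = -1$
$w{\left(B \right)} = 16 B$
$- 6 \left(-5 + w{\left(R \right)}\right) = - 6 \left(-5 + 16 \left(-1\right)\right) = - 6 \left(-5 - 16\right) = \left(-6\right) \left(-21\right) = 126$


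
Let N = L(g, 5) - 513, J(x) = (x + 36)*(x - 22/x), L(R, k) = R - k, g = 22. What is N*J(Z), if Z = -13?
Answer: 1676976/13 ≈ 1.2900e+5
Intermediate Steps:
J(x) = (36 + x)*(x - 22/x)
N = -496 (N = (22 - 1*5) - 513 = (22 - 5) - 513 = 17 - 513 = -496)
N*J(Z) = -496*(-22 + (-13)² - 792/(-13) + 36*(-13)) = -496*(-22 + 169 - 792*(-1/13) - 468) = -496*(-22 + 169 + 792/13 - 468) = -496*(-3381/13) = 1676976/13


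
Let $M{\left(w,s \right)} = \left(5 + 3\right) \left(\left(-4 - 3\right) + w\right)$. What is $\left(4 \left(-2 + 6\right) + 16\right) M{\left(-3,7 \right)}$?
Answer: $-2560$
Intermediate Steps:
$M{\left(w,s \right)} = -56 + 8 w$ ($M{\left(w,s \right)} = 8 \left(\left(-4 - 3\right) + w\right) = 8 \left(-7 + w\right) = -56 + 8 w$)
$\left(4 \left(-2 + 6\right) + 16\right) M{\left(-3,7 \right)} = \left(4 \left(-2 + 6\right) + 16\right) \left(-56 + 8 \left(-3\right)\right) = \left(4 \cdot 4 + 16\right) \left(-56 - 24\right) = \left(16 + 16\right) \left(-80\right) = 32 \left(-80\right) = -2560$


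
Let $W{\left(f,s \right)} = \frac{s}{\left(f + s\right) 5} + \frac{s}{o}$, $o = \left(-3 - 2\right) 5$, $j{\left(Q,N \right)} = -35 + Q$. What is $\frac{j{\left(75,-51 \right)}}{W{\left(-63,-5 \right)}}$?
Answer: $\frac{13600}{73} \approx 186.3$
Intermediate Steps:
$o = -25$ ($o = \left(-5\right) 5 = -25$)
$W{\left(f,s \right)} = - \frac{s}{25} + \frac{s}{5 f + 5 s}$ ($W{\left(f,s \right)} = \frac{s}{\left(f + s\right) 5} + \frac{s}{-25} = \frac{s}{5 f + 5 s} + s \left(- \frac{1}{25}\right) = \frac{s}{5 f + 5 s} - \frac{s}{25} = - \frac{s}{25} + \frac{s}{5 f + 5 s}$)
$\frac{j{\left(75,-51 \right)}}{W{\left(-63,-5 \right)}} = \frac{-35 + 75}{\frac{1}{25} \left(-5\right) \frac{1}{-63 - 5} \left(5 - -63 - -5\right)} = \frac{40}{\frac{1}{25} \left(-5\right) \frac{1}{-68} \left(5 + 63 + 5\right)} = \frac{40}{\frac{1}{25} \left(-5\right) \left(- \frac{1}{68}\right) 73} = \frac{40}{\frac{73}{340}} = 40 \cdot \frac{340}{73} = \frac{13600}{73}$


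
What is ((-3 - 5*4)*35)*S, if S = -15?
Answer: 12075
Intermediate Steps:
((-3 - 5*4)*35)*S = ((-3 - 5*4)*35)*(-15) = ((-3 - 20)*35)*(-15) = -23*35*(-15) = -805*(-15) = 12075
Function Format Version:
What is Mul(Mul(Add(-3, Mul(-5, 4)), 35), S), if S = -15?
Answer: 12075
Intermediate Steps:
Mul(Mul(Add(-3, Mul(-5, 4)), 35), S) = Mul(Mul(Add(-3, Mul(-5, 4)), 35), -15) = Mul(Mul(Add(-3, -20), 35), -15) = Mul(Mul(-23, 35), -15) = Mul(-805, -15) = 12075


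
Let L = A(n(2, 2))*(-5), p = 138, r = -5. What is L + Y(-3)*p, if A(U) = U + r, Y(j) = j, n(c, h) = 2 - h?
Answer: -389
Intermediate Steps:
A(U) = -5 + U (A(U) = U - 5 = -5 + U)
L = 25 (L = (-5 + (2 - 1*2))*(-5) = (-5 + (2 - 2))*(-5) = (-5 + 0)*(-5) = -5*(-5) = 25)
L + Y(-3)*p = 25 - 3*138 = 25 - 414 = -389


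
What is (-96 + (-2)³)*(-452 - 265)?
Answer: 74568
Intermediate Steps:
(-96 + (-2)³)*(-452 - 265) = (-96 - 8)*(-717) = -104*(-717) = 74568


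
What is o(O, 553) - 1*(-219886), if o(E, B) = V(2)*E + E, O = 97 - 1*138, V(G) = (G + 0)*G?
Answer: 219681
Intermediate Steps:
V(G) = G**2 (V(G) = G*G = G**2)
O = -41 (O = 97 - 138 = -41)
o(E, B) = 5*E (o(E, B) = 2**2*E + E = 4*E + E = 5*E)
o(O, 553) - 1*(-219886) = 5*(-41) - 1*(-219886) = -205 + 219886 = 219681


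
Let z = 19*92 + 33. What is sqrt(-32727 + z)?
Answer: I*sqrt(30946) ≈ 175.91*I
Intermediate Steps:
z = 1781 (z = 1748 + 33 = 1781)
sqrt(-32727 + z) = sqrt(-32727 + 1781) = sqrt(-30946) = I*sqrt(30946)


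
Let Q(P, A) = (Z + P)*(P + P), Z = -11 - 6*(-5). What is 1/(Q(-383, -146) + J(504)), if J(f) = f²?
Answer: 1/532840 ≈ 1.8767e-6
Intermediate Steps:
Z = 19 (Z = -11 + 30 = 19)
Q(P, A) = 2*P*(19 + P) (Q(P, A) = (19 + P)*(P + P) = (19 + P)*(2*P) = 2*P*(19 + P))
1/(Q(-383, -146) + J(504)) = 1/(2*(-383)*(19 - 383) + 504²) = 1/(2*(-383)*(-364) + 254016) = 1/(278824 + 254016) = 1/532840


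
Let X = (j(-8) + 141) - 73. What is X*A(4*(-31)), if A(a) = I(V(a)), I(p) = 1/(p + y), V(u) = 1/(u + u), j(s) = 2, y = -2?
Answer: -2480/71 ≈ -34.930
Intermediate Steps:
V(u) = 1/(2*u)
X = 70 (X = (2 + 141) - 73 = 143 - 73 = 70)
I(p) = 1/(-2 + p) (I(p) = 1/(p - 2) = 1/(-2 + p))
A(a) = 1/(-2 + 1/(2*a))
X*A(4*(-31)) = 70*(-2*4*(-31)/(-1 + 4*(4*(-31)))) = 70*(-2*(-124)/(-1 + 4*(-124))) = 70*(-2*(-124)/(-1 - 496)) = 70*(-2*(-124)/(-497)) = 70*(-2*(-124)*(-1/497)) = 70*(-248/497) = -2480/71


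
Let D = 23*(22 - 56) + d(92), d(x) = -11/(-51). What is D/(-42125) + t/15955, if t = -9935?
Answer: -4141592764/6855464625 ≈ -0.60413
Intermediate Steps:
d(x) = 11/51 (d(x) = -11*(-1/51) = 11/51)
D = -39871/51 (D = 23*(22 - 56) + 11/51 = 23*(-34) + 11/51 = -782 + 11/51 = -39871/51 ≈ -781.78)
D/(-42125) + t/15955 = -39871/51/(-42125) - 9935/15955 = -39871/51*(-1/42125) - 9935*1/15955 = 39871/2148375 - 1987/3191 = -4141592764/6855464625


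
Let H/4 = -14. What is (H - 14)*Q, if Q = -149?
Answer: 10430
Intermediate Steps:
H = -56 (H = 4*(-14) = -56)
(H - 14)*Q = (-56 - 14)*(-149) = -70*(-149) = 10430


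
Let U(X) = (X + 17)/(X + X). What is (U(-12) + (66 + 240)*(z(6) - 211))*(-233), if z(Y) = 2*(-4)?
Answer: 374743453/24 ≈ 1.5614e+7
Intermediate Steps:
z(Y) = -8
U(X) = (17 + X)/(2*X) (U(X) = (17 + X)/((2*X)) = (17 + X)*(1/(2*X)) = (17 + X)/(2*X))
(U(-12) + (66 + 240)*(z(6) - 211))*(-233) = ((1/2)*(17 - 12)/(-12) + (66 + 240)*(-8 - 211))*(-233) = ((1/2)*(-1/12)*5 + 306*(-219))*(-233) = (-5/24 - 67014)*(-233) = -1608341/24*(-233) = 374743453/24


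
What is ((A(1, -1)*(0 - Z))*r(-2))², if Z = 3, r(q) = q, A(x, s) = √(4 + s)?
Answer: 108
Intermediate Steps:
((A(1, -1)*(0 - Z))*r(-2))² = ((√(4 - 1)*(0 - 1*3))*(-2))² = ((√3*(0 - 3))*(-2))² = ((√3*(-3))*(-2))² = (-3*√3*(-2))² = (6*√3)² = 108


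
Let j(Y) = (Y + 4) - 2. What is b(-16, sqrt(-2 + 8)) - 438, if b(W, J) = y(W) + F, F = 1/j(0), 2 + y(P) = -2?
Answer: -883/2 ≈ -441.50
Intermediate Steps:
j(Y) = 2 + Y (j(Y) = (4 + Y) - 2 = 2 + Y)
y(P) = -4 (y(P) = -2 - 2 = -4)
F = 1/2 (F = 1/(2 + 0) = 1/2 ≈ 0.50000)
b(W, J) = -7/2 (b(W, J) = -4 + 1/2 = -7/2)
b(-16, sqrt(-2 + 8)) - 438 = -7/2 - 438 = -883/2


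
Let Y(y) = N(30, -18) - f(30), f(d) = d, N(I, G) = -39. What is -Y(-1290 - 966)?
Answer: 69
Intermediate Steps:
Y(y) = -69 (Y(y) = -39 - 1*30 = -39 - 30 = -69)
-Y(-1290 - 966) = -1*(-69) = 69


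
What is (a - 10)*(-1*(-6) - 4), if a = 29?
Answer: 38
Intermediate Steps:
(a - 10)*(-1*(-6) - 4) = (29 - 10)*(-1*(-6) - 4) = 19*(6 - 4) = 19*2 = 38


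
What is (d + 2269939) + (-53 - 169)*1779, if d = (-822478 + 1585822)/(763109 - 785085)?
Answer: 5150532329/2747 ≈ 1.8750e+6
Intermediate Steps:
d = -95418/2747 (d = 763344/(-21976) = 763344*(-1/21976) = -95418/2747 ≈ -34.735)
(d + 2269939) + (-53 - 169)*1779 = (-95418/2747 + 2269939) + (-53 - 169)*1779 = 6235427015/2747 - 222*1779 = 6235427015/2747 - 394938 = 5150532329/2747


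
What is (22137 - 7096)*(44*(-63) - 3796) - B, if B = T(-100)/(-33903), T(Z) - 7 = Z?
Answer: -1116417743719/11301 ≈ -9.8789e+7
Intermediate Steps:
T(Z) = 7 + Z
B = 31/11301 (B = (7 - 100)/(-33903) = -93*(-1/33903) = 31/11301 ≈ 0.0027431)
(22137 - 7096)*(44*(-63) - 3796) - B = (22137 - 7096)*(44*(-63) - 3796) - 1*31/11301 = 15041*(-2772 - 3796) - 31/11301 = 15041*(-6568) - 31/11301 = -98789288 - 31/11301 = -1116417743719/11301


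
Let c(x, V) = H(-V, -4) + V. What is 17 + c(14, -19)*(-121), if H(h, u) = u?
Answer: 2800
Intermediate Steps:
c(x, V) = -4 + V
17 + c(14, -19)*(-121) = 17 + (-4 - 19)*(-121) = 17 - 23*(-121) = 17 + 2783 = 2800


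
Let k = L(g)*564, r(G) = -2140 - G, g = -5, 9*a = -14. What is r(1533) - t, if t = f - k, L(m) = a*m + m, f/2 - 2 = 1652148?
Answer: -9919219/3 ≈ -3.3064e+6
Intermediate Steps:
a = -14/9 (a = (⅑)*(-14) = -14/9 ≈ -1.5556)
f = 3304300 (f = 4 + 2*1652148 = 4 + 3304296 = 3304300)
L(m) = -5*m/9 (L(m) = -14*m/9 + m = -5*m/9)
k = 4700/3 (k = -5/9*(-5)*564 = (25/9)*564 = 4700/3 ≈ 1566.7)
t = 9908200/3 (t = 3304300 - 1*4700/3 = 3304300 - 4700/3 = 9908200/3 ≈ 3.3027e+6)
r(1533) - t = (-2140 - 1*1533) - 1*9908200/3 = (-2140 - 1533) - 9908200/3 = -3673 - 9908200/3 = -9919219/3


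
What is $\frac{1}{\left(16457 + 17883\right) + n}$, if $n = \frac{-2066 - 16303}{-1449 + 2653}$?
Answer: $\frac{1204}{41326991} \approx 2.9134 \cdot 10^{-5}$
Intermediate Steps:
$n = - \frac{18369}{1204} \approx -15.257$
$\frac{1}{\left(16457 + 17883\right) + n} = \frac{1}{\left(16457 + 17883\right) - \frac{18369}{1204}} = \frac{1}{34340 - \frac{18369}{1204}} = \frac{1}{\frac{41326991}{1204}} = \frac{1204}{41326991}$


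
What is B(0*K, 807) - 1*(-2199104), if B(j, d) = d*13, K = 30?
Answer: 2209595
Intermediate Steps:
B(j, d) = 13*d
B(0*K, 807) - 1*(-2199104) = 13*807 - 1*(-2199104) = 10491 + 2199104 = 2209595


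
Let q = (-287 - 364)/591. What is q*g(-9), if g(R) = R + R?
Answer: 3906/197 ≈ 19.827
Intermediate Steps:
g(R) = 2*R
q = -217/197 (q = -651*1/591 = -217/197 ≈ -1.1015)
q*g(-9) = -434*(-9)/197 = -217/197*(-18) = 3906/197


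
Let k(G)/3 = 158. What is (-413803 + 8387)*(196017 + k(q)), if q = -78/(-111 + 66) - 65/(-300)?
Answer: -79660595256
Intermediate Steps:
q = 39/20 (q = -78/(-45) - 65*(-1/300) = -78*(-1/45) + 13/60 = 26/15 + 13/60 = 39/20 ≈ 1.9500)
k(G) = 474 (k(G) = 3*158 = 474)
(-413803 + 8387)*(196017 + k(q)) = (-413803 + 8387)*(196017 + 474) = -405416*196491 = -79660595256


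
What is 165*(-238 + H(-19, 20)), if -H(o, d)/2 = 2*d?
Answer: -52470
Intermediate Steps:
H(o, d) = -4*d
165*(-238 + H(-19, 20)) = 165*(-238 - 4*20) = 165*(-238 - 80) = 165*(-318) = -52470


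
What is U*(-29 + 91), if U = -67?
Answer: -4154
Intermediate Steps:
U*(-29 + 91) = -67*(-29 + 91) = -67*62 = -4154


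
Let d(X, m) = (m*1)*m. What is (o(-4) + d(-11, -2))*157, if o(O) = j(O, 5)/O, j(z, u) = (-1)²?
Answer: 2355/4 ≈ 588.75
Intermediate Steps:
j(z, u) = 1
d(X, m) = m² (d(X, m) = m*m = m²)
o(O) = 1/O
(o(-4) + d(-11, -2))*157 = (1/(-4) + (-2)²)*157 = (-¼ + 4)*157 = (15/4)*157 = 2355/4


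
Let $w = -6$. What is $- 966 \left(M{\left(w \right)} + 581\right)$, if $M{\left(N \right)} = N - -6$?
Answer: $-561246$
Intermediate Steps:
$M{\left(N \right)} = 6 + N$ ($M{\left(N \right)} = N + 6 = 6 + N$)
$- 966 \left(M{\left(w \right)} + 581\right) = - 966 \left(\left(6 - 6\right) + 581\right) = - 966 \left(0 + 581\right) = \left(-966\right) 581 = -561246$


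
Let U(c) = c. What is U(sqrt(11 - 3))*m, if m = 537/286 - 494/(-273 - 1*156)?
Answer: 2599*sqrt(2)/429 ≈ 8.5677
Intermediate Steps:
m = 2599/858 (m = 537*(1/286) - 494/(-273 - 156) = 537/286 - 494/(-429) = 537/286 - 494*(-1/429) = 537/286 + 38/33 = 2599/858 ≈ 3.0291)
U(sqrt(11 - 3))*m = sqrt(11 - 3)*(2599/858) = sqrt(8)*(2599/858) = (2*sqrt(2))*(2599/858) = 2599*sqrt(2)/429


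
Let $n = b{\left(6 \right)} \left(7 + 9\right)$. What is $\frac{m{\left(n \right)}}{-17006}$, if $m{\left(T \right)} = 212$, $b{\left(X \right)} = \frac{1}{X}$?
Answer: $- \frac{106}{8503} \approx -0.012466$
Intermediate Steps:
$n = \frac{8}{3}$ ($n = \frac{7 + 9}{6} = \frac{1}{6} \cdot 16 = \frac{8}{3} \approx 2.6667$)
$\frac{m{\left(n \right)}}{-17006} = \frac{212}{-17006} = 212 \left(- \frac{1}{17006}\right) = - \frac{106}{8503}$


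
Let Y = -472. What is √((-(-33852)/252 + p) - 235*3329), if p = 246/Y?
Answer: I*√98019817737/354 ≈ 884.41*I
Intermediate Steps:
p = -123/236 (p = 246/(-472) = 246*(-1/472) = -123/236 ≈ -0.52119)
√((-(-33852)/252 + p) - 235*3329) = √((-(-33852)/252 - 123/236) - 235*3329) = √((-(-33852)/252 - 123/236) - 782315) = √((-806*(-⅙) - 123/236) - 782315) = √((403/3 - 123/236) - 782315) = √(94739/708 - 782315) = √(-553784281/708) = I*√98019817737/354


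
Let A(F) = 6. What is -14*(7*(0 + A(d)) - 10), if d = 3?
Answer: -448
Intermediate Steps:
-14*(7*(0 + A(d)) - 10) = -14*(7*(0 + 6) - 10) = -14*(7*6 - 10) = -14*(42 - 10) = -14*32 = -448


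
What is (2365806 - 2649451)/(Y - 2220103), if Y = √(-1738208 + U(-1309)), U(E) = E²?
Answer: 37042418555/289932785608 + 16685*I*√24727/289932785608 ≈ 0.12776 + 9.0493e-6*I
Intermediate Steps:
Y = I*√24727 (Y = √(-1738208 + (-1309)²) = √(-1738208 + 1713481) = √(-24727) = I*√24727 ≈ 157.25*I)
(2365806 - 2649451)/(Y - 2220103) = (2365806 - 2649451)/(I*√24727 - 2220103) = -283645/(-2220103 + I*√24727)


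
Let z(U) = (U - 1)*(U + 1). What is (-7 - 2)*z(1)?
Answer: 0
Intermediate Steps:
z(U) = (1 + U)*(-1 + U) (z(U) = (-1 + U)*(1 + U) = (1 + U)*(-1 + U))
(-7 - 2)*z(1) = (-7 - 2)*(-1 + 1²) = -9*(-1 + 1) = -9*0 = 0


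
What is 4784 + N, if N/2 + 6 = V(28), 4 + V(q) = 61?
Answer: 4886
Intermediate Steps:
V(q) = 57 (V(q) = -4 + 61 = 57)
N = 102 (N = -12 + 2*57 = -12 + 114 = 102)
4784 + N = 4784 + 102 = 4886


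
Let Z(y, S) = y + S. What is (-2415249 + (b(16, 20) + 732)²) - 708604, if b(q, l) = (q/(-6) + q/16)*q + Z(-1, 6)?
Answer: -23573516/9 ≈ -2.6193e+6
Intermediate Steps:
Z(y, S) = S + y
b(q, l) = 5 - 5*q²/48 (b(q, l) = (q/(-6) + q/16)*q + (6 - 1) = (q*(-⅙) + q*(1/16))*q + 5 = (-q/6 + q/16)*q + 5 = (-5*q/48)*q + 5 = -5*q²/48 + 5 = 5 - 5*q²/48)
(-2415249 + (b(16, 20) + 732)²) - 708604 = (-2415249 + ((5 - 5/48*16²) + 732)²) - 708604 = (-2415249 + ((5 - 5/48*256) + 732)²) - 708604 = (-2415249 + ((5 - 80/3) + 732)²) - 708604 = (-2415249 + (-65/3 + 732)²) - 708604 = (-2415249 + (2131/3)²) - 708604 = (-2415249 + 4541161/9) - 708604 = -17196080/9 - 708604 = -23573516/9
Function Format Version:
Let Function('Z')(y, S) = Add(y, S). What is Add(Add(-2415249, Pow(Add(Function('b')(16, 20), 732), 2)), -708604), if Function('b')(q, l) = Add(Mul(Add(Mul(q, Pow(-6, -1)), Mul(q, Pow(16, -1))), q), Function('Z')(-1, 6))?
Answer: Rational(-23573516, 9) ≈ -2.6193e+6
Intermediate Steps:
Function('Z')(y, S) = Add(S, y)
Function('b')(q, l) = Add(5, Mul(Rational(-5, 48), Pow(q, 2))) (Function('b')(q, l) = Add(Mul(Add(Mul(q, Pow(-6, -1)), Mul(q, Pow(16, -1))), q), Add(6, -1)) = Add(Mul(Add(Mul(q, Rational(-1, 6)), Mul(q, Rational(1, 16))), q), 5) = Add(Mul(Add(Mul(Rational(-1, 6), q), Mul(Rational(1, 16), q)), q), 5) = Add(Mul(Mul(Rational(-5, 48), q), q), 5) = Add(Mul(Rational(-5, 48), Pow(q, 2)), 5) = Add(5, Mul(Rational(-5, 48), Pow(q, 2))))
Add(Add(-2415249, Pow(Add(Function('b')(16, 20), 732), 2)), -708604) = Add(Add(-2415249, Pow(Add(Add(5, Mul(Rational(-5, 48), Pow(16, 2))), 732), 2)), -708604) = Add(Add(-2415249, Pow(Add(Add(5, Mul(Rational(-5, 48), 256)), 732), 2)), -708604) = Add(Add(-2415249, Pow(Add(Add(5, Rational(-80, 3)), 732), 2)), -708604) = Add(Add(-2415249, Pow(Add(Rational(-65, 3), 732), 2)), -708604) = Add(Add(-2415249, Pow(Rational(2131, 3), 2)), -708604) = Add(Add(-2415249, Rational(4541161, 9)), -708604) = Add(Rational(-17196080, 9), -708604) = Rational(-23573516, 9)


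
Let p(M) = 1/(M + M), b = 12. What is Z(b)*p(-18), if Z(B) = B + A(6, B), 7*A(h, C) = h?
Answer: -5/14 ≈ -0.35714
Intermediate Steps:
A(h, C) = h/7
Z(B) = 6/7 + B (Z(B) = B + (⅐)*6 = B + 6/7 = 6/7 + B)
p(M) = 1/(2*M)
Z(b)*p(-18) = (6/7 + 12)*((½)/(-18)) = 90*((½)*(-1/18))/7 = (90/7)*(-1/36) = -5/14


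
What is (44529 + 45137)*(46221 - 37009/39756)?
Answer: 82381761328811/19878 ≈ 4.1444e+9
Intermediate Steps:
(44529 + 45137)*(46221 - 37009/39756) = 89666*(46221 - 37009*1/39756) = 89666*(46221 - 37009/39756) = 89666*(1837525067/39756) = 82381761328811/19878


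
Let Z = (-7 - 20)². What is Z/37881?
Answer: 27/1403 ≈ 0.019244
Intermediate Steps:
Z = 729 (Z = (-27)² = 729)
Z/37881 = 729/37881 = 729*(1/37881) = 27/1403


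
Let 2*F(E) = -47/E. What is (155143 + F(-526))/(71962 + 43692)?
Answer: 163210483/121668008 ≈ 1.3414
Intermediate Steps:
F(E) = -47/(2*E) (F(E) = (-47/E)/2 = -47/(2*E))
(155143 + F(-526))/(71962 + 43692) = (155143 - 47/2/(-526))/(71962 + 43692) = (155143 - 47/2*(-1/526))/115654 = (155143 + 47/1052)*(1/115654) = (163210483/1052)*(1/115654) = 163210483/121668008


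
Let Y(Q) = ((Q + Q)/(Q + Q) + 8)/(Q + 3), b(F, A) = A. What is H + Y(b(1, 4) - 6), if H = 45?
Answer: 54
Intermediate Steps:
Y(Q) = 9/(3 + Q) (Y(Q) = ((2*Q)/((2*Q)) + 8)/(3 + Q) = ((2*Q)*(1/(2*Q)) + 8)/(3 + Q) = (1 + 8)/(3 + Q) = 9/(3 + Q))
H + Y(b(1, 4) - 6) = 45 + 9/(3 + (4 - 6)) = 45 + 9/(3 - 2) = 45 + 9/1 = 45 + 9*1 = 45 + 9 = 54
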